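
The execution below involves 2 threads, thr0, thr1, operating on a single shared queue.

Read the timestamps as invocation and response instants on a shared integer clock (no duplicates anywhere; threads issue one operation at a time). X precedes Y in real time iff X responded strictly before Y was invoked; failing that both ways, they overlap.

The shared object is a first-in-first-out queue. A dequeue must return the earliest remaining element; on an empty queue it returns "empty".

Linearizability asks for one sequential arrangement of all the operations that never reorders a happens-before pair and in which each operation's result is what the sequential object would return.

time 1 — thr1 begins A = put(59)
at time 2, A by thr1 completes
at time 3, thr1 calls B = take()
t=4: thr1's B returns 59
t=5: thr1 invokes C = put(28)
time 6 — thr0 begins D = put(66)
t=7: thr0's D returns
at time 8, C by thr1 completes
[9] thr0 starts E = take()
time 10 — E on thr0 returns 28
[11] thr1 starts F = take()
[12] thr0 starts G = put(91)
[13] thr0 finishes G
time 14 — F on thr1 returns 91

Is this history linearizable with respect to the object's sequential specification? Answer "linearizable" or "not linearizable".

not linearizable

the violation lands at event 14, F's response at time 14: events 1..13 linearize, events 1..14 do not
no legal order exists: 4 real-time-consistent candidates over 7 completed queue operations, all rejected
one such order, A, B, C, D, E, F, G, breaks at step 6 where F take() → 91 is illegal
one such order, A, B, C, D, E, G, F, breaks at step 7 where F take() → 91 is illegal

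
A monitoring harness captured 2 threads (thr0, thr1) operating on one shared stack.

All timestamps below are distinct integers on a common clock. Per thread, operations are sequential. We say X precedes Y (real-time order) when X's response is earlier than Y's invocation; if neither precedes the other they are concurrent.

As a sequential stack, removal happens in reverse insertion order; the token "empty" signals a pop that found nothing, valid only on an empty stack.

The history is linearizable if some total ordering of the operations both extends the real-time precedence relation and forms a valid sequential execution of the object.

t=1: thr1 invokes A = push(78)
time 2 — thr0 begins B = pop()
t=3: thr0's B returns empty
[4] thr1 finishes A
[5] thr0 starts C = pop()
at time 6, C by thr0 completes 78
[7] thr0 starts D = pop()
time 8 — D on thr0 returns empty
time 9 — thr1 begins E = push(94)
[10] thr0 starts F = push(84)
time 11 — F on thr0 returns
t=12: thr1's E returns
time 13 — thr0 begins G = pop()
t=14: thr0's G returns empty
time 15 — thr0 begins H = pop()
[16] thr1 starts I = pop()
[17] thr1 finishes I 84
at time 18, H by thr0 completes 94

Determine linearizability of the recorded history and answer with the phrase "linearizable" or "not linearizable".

not linearizable

through event 13 a valid linearization exists; event 14 (G responding at time 14) ends that
checked exhaustively: 4 real-time-consistent orders of 7 completed operations, zero legal stack replays
sample order A, B, C, D, E, F, G stalls at step 2 — B pop() → empty has no legal effect
sample order A, B, C, D, F, E, G stalls at step 2 — B pop() → empty has no legal effect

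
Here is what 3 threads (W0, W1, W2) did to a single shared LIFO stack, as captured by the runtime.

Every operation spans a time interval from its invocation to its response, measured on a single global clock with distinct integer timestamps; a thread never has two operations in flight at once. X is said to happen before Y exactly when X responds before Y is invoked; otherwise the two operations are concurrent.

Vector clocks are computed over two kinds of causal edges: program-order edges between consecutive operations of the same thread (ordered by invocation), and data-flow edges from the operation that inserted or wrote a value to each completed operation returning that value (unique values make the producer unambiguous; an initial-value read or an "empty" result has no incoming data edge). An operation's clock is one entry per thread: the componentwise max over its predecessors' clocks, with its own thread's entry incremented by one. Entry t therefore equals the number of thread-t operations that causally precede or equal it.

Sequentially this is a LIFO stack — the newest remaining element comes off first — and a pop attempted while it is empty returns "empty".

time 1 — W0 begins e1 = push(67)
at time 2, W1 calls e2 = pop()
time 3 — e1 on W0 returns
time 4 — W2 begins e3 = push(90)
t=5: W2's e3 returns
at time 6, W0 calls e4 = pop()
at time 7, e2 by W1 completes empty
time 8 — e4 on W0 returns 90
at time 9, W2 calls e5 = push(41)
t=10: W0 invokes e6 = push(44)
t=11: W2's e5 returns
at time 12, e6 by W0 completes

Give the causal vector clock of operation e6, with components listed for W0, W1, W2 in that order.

e3, invoked 4, has no incoming edges; only W2's bump applies → (0, 0, 1)
e2, invoked 2, has no incoming edges; only W1's bump applies → (0, 1, 0)
e1, invoked 1, has no incoming edges; only W0's bump applies → (1, 0, 0)
merge at e5 (invoked 9): VC(e3)=(0, 0, 1), own-thread bump on W2 → (0, 0, 2)
merge at e4 (invoked 6): VC(e1)=(1, 0, 0), VC(e3)=(0, 0, 1), own-thread bump on W0 → (2, 0, 1)
merge at e6 (invoked 10): VC(e4)=(2, 0, 1), own-thread bump on W0 → (3, 0, 1)
target: VC(e6) = (3, 0, 1)

(3, 0, 1)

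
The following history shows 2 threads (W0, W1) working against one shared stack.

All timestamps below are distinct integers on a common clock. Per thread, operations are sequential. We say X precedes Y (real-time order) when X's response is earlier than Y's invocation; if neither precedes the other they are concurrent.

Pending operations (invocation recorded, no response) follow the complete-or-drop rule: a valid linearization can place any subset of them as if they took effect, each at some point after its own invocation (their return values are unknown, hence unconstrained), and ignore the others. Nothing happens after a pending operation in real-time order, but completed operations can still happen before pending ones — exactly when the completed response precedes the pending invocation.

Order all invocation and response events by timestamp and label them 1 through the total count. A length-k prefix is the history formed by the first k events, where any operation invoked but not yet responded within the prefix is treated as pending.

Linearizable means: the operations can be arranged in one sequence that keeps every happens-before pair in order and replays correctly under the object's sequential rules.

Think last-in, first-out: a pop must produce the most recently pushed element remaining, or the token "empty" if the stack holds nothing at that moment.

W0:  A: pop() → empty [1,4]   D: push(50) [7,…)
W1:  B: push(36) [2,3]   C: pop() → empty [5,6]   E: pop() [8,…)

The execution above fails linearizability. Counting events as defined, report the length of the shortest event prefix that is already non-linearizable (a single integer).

6

events 1..5 are linearizable, e.g. via A, B:
after step 1 (A pop() → empty): stack <>
after step 2 (B push(36)): stack <36>
event 6 — C's response, time 6 — after it, nothing linearizes
sample order A, B, C stalls at step 3 — C pop() → empty has no legal effect
sample order B, A, C stalls at step 2 — A pop() → empty has no legal effect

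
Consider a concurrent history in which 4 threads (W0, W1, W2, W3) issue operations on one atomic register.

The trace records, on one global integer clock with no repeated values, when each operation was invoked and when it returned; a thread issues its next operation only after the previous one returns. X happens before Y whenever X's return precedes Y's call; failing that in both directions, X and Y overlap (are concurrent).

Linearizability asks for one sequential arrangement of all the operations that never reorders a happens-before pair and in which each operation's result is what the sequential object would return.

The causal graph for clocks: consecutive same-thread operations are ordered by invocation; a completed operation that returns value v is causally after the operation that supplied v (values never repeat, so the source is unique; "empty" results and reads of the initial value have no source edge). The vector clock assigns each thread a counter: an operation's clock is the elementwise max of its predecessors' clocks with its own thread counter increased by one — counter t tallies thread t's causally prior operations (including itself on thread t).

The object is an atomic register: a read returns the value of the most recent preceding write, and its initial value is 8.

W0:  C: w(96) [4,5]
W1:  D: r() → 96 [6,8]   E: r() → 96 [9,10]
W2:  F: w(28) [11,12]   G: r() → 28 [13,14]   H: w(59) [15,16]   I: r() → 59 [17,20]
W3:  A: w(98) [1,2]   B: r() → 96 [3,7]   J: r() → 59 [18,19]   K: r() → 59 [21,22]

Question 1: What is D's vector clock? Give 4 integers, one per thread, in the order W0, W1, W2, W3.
(1, 1, 0, 0)

VC(A, invoked at 1): no causal predecessors; +1 on W3 → (0, 0, 0, 1)
VC(F, invoked at 11): no causal predecessors; +1 on W2 → (0, 0, 1, 0)
VC(C, invoked at 4): no causal predecessors; +1 on W0 → (1, 0, 0, 0)
invoked at 13, G merges VC(F)=(0, 0, 1, 0) and bumps W2's slot → (0, 0, 2, 0)
invoked at 6, D merges VC(C)=(1, 0, 0, 0) and bumps W1's slot → (1, 1, 0, 0)
invoked at 15, H merges VC(G)=(0, 0, 2, 0) and bumps W2's slot → (0, 0, 3, 0)
invoked at 3, B merges VC(A)=(0, 0, 0, 1), VC(C)=(1, 0, 0, 0) and bumps W3's slot → (1, 0, 0, 2)
invoked at 9, E merges VC(C)=(1, 0, 0, 0), VC(D)=(1, 1, 0, 0) and bumps W1's slot → (1, 2, 0, 0)
invoked at 17, I merges VC(H)=(0, 0, 3, 0) and bumps W2's slot → (0, 0, 4, 0)
invoked at 18, J merges VC(B)=(1, 0, 0, 2), VC(H)=(0, 0, 3, 0) and bumps W3's slot → (1, 0, 3, 3)
invoked at 21, K merges VC(H)=(0, 0, 3, 0), VC(J)=(1, 0, 3, 3) and bumps W3's slot → (1, 0, 3, 4)
target: VC(D) = (1, 1, 0, 0)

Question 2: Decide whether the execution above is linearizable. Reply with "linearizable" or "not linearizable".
linearizable

a witness: A, C, B, D, E, F, G, H, I, J, K
after step 1 (A w(98)): value 98
after step 2 (C w(96)): value 96
after step 3 (B r() → 96): value 96
after step 4 (D r() → 96): value 96
after step 5 (E r() → 96): value 96
after step 6 (F w(28)): value 28
after step 7 (G r() → 28): value 28
after step 8 (H w(59)): value 59
after step 9 (I r() → 59): value 59
after step 10 (J r() → 59): value 59
after step 11 (K r() → 59): value 59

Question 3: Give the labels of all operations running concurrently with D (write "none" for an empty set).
B

overlap test against D [6,8]: concurrent iff the interval meets 6..8
A [1,2]: before
B [3,7]: concurrent
C [4,5]: before
E [9,10]: after
F [11,12]: after
G [13,14]: after
H [15,16]: after
I [17,20]: after
J [18,19]: after
K [21,22]: after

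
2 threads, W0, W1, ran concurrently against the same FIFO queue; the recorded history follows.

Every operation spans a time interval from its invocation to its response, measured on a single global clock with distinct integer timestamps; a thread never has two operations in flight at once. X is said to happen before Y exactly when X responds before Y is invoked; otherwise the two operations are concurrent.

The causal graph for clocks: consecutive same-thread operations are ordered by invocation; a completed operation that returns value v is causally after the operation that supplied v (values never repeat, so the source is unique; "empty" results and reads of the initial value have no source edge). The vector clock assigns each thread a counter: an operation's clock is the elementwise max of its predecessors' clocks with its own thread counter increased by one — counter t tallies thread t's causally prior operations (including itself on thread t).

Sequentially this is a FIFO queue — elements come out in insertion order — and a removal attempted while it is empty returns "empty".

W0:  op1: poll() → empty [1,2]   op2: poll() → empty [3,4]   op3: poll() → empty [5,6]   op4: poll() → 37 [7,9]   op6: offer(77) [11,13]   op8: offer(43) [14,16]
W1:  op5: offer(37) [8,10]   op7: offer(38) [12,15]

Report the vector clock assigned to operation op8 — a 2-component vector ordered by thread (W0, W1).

(6, 1)

root op op5, invoked 8: fresh clock plus W1's own tick → (0, 1)
root op op1, invoked 1: fresh clock plus W0's own tick → (1, 0)
op7, invoked 12, takes VC(op5)=(0, 1) under max, adds 1 for W1 → (0, 2)
op2, invoked 3, takes VC(op1)=(1, 0) under max, adds 1 for W0 → (2, 0)
op3, invoked 5, takes VC(op2)=(2, 0) under max, adds 1 for W0 → (3, 0)
op4, invoked 7, takes VC(op3)=(3, 0), VC(op5)=(0, 1) under max, adds 1 for W0 → (4, 1)
op6, invoked 11, takes VC(op4)=(4, 1) under max, adds 1 for W0 → (5, 1)
op8, invoked 14, takes VC(op6)=(5, 1) under max, adds 1 for W0 → (6, 1)
target: VC(op8) = (6, 1)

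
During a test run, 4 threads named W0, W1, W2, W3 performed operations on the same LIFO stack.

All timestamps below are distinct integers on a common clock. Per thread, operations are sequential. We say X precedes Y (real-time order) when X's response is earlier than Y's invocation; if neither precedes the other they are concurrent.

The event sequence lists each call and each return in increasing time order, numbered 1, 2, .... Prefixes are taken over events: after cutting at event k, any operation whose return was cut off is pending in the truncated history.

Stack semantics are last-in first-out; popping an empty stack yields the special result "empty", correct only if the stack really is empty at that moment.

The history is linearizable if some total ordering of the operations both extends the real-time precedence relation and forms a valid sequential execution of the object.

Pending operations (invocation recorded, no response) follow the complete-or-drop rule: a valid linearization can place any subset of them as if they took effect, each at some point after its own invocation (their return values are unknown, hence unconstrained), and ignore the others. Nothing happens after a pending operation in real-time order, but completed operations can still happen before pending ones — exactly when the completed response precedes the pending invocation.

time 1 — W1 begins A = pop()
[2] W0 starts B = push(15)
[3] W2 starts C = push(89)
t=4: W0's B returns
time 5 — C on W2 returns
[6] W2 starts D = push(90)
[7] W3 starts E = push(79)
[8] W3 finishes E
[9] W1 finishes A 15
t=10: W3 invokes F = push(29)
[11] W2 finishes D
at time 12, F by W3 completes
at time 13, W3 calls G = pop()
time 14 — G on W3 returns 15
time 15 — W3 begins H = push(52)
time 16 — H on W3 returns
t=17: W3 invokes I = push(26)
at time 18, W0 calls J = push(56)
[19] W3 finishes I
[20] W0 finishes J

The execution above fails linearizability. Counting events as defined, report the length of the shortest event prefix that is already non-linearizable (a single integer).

a valid linearization of events 1..13 exists, for instance B, A, C, D, E, F:
1. B push(15), leaving stack <15>
2. A pop() → 15, leaving stack <>
3. C push(89), leaving stack <89>
4. D push(90), leaving stack <89,90>
5. E push(79), leaving stack <89,90,79>
6. F push(29), leaving stack <89,90,79,29>
at event 14 (G's time-14 response) nothing linearizes any more
e.g. A, B, C, D, E, F, G: illegal at step 1, since A pop() → 15 cannot apply there
e.g. A, B, C, E, D, F, G: illegal at step 1, since A pop() → 15 cannot apply there

14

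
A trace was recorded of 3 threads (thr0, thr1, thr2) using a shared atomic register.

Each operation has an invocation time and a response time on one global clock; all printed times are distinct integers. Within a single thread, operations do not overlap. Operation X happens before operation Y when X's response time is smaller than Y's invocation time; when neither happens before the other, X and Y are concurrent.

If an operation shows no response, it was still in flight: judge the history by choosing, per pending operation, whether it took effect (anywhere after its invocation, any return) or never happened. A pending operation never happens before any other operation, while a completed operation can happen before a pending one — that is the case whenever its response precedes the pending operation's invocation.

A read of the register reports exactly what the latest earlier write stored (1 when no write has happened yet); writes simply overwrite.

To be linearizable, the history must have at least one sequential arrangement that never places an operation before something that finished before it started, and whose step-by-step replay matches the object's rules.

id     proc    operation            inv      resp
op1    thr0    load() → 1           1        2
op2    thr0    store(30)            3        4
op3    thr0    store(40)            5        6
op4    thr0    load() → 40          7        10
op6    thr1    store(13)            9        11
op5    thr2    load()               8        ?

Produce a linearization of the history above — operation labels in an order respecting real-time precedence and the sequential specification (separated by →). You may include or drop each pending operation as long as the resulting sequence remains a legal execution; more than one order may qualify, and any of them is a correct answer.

1. op1 load() → 1, leaving value 1
2. op2 store(30), leaving value 30
3. op3 store(40), leaving value 40
4. op4 load() → 40, leaving value 40
5. op5 load() (pending, included), leaving value 40
6. op6 store(13), leaving value 13

op1 → op2 → op3 → op4 → op5 → op6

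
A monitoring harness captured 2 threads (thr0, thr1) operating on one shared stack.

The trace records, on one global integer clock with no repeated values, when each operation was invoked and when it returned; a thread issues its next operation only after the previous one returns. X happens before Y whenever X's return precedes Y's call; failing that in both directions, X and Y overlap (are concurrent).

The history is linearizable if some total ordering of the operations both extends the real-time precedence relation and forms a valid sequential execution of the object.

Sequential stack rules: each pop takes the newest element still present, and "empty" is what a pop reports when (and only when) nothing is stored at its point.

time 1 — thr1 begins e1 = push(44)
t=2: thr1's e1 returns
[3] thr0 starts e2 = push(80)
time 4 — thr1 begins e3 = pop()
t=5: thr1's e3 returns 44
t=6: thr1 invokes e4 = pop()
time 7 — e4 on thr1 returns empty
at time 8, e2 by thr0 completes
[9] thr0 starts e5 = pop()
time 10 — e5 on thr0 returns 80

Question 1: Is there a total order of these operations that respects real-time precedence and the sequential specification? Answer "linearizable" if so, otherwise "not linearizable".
a witness: e1, e3, e4, e2, e5
1. e1 push(44), leaving stack <44>
2. e3 pop() → 44, leaving stack <>
3. e4 pop() → empty, leaving stack <>
4. e2 push(80), leaving stack <80>
5. e5 pop() → 80, leaving stack <>

linearizable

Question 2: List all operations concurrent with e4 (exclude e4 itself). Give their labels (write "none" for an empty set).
Answer: e2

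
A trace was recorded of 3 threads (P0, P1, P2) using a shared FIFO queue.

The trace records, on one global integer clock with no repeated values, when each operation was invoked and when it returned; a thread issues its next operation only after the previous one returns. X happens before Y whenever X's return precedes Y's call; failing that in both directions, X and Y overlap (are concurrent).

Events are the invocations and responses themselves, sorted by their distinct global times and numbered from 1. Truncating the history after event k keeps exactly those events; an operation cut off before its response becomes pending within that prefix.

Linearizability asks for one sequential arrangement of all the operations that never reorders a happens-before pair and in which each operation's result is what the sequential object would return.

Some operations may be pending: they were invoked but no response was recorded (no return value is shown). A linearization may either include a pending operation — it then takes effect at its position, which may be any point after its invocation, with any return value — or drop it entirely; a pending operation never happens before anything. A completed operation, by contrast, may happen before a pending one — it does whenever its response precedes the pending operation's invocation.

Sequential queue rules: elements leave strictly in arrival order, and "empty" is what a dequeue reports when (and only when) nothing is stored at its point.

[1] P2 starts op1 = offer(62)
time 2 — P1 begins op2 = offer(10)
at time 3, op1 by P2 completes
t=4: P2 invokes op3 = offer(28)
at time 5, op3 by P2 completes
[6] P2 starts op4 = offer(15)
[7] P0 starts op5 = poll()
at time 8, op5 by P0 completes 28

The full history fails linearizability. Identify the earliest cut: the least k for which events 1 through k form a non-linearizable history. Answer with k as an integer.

events 1..7 are linearizable, e.g. via op1, op2, op3:
after step 1 (op1 offer(62)): queue <62>
after step 2 (op2 offer(10) (pending, included)): queue <62,10>
after step 3 (op3 offer(28)): queue <62,10,28>
adding event 8 (op5 responds at 8) leaves no legal real-time order
including or dropping the 2 pending operations (op2, op4) in any combination fails
for example op1, op3, op5 (pending dropped) fails at step 3: op5 poll() → 28 is not legal there

8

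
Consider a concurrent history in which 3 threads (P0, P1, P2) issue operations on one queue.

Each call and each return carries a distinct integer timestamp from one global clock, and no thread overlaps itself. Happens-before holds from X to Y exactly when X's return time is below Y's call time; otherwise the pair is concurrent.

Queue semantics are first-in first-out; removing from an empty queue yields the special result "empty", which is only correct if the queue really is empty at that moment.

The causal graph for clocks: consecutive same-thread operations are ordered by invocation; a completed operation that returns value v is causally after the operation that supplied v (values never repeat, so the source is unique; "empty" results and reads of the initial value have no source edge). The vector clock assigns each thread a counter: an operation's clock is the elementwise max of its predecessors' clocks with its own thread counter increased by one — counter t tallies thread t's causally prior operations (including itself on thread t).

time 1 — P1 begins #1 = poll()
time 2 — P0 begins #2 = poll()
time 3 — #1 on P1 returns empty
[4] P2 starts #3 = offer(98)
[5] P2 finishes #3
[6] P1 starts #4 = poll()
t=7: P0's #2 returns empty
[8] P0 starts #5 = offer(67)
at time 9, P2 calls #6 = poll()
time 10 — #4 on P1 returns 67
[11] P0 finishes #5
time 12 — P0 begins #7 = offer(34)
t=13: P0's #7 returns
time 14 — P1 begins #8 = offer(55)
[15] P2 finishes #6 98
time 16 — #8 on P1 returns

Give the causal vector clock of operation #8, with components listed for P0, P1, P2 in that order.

root op #3, invoked 4: fresh clock plus P2's own tick → (0, 0, 1)
root op #1, invoked 1: fresh clock plus P1's own tick → (0, 1, 0)
root op #2, invoked 2: fresh clock plus P0's own tick → (1, 0, 0)
#6, invoked 9, takes VC(#3)=(0, 0, 1) under max, adds 1 for P2 → (0, 0, 2)
#5, invoked 8, takes VC(#2)=(1, 0, 0) under max, adds 1 for P0 → (2, 0, 0)
#7, invoked 12, takes VC(#5)=(2, 0, 0) under max, adds 1 for P0 → (3, 0, 0)
#4, invoked 6, takes VC(#1)=(0, 1, 0), VC(#5)=(2, 0, 0) under max, adds 1 for P1 → (2, 2, 0)
#8, invoked 14, takes VC(#4)=(2, 2, 0) under max, adds 1 for P1 → (2, 3, 0)
target: VC(#8) = (2, 3, 0)

(2, 3, 0)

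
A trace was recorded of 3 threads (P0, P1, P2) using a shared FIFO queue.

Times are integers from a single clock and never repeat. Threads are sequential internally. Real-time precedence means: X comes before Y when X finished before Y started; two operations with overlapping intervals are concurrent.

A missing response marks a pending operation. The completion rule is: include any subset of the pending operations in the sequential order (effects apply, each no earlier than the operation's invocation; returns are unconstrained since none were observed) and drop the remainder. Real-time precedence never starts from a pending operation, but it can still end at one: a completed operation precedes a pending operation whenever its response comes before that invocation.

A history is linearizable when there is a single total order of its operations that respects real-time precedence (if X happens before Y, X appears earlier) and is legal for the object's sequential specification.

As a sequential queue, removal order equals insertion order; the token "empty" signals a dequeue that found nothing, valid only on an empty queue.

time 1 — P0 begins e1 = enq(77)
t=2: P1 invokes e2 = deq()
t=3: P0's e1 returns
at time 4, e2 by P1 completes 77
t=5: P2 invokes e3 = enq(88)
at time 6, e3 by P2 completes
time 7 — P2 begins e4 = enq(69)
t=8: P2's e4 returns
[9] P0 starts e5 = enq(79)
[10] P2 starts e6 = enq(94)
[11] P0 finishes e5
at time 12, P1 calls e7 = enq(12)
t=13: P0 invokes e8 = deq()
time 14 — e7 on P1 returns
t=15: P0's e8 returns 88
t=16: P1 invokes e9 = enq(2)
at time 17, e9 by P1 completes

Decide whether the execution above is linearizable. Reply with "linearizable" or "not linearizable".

a witness: e1, e2, e3, e4, e5, e6, e7, e8, e9
step 1: e1 enq(77) — queue <77>
step 2: e2 deq() → 77 — queue <>
step 3: e3 enq(88) — queue <88>
step 4: e4 enq(69) — queue <88,69>
step 5: e5 enq(79) — queue <88,69,79>
step 6: e6 enq(94) (pending, included) — queue <88,69,79,94>
step 7: e7 enq(12) — queue <88,69,79,94,12>
step 8: e8 deq() → 88 — queue <69,79,94,12>
step 9: e9 enq(2) — queue <69,79,94,12,2>

linearizable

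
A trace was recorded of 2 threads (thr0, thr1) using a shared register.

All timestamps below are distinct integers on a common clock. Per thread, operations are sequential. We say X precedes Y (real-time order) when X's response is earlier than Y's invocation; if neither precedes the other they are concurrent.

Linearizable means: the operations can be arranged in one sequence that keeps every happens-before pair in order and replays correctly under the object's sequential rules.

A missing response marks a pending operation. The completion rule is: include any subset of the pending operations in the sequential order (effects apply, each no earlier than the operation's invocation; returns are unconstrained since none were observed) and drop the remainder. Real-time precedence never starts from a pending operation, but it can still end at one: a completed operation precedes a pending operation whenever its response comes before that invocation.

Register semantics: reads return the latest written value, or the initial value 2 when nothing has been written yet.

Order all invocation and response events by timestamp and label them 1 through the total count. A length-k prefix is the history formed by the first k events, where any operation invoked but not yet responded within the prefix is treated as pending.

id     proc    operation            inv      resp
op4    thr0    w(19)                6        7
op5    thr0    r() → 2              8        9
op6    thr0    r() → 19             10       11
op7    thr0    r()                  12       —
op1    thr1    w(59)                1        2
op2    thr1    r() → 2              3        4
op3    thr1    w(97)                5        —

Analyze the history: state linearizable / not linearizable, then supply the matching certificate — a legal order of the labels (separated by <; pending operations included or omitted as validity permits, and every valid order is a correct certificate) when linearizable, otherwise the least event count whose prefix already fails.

not linearizable — minimal violating prefix: 4 events

cut after 3 events: linearizable; cut after 4 events (op2 responds, time 4): not linearizable
the completed operations (2 total) allow one real-time order; the register replay rejects it
one such order, op1, op2, breaks at step 2 where op2 r() → 2 is illegal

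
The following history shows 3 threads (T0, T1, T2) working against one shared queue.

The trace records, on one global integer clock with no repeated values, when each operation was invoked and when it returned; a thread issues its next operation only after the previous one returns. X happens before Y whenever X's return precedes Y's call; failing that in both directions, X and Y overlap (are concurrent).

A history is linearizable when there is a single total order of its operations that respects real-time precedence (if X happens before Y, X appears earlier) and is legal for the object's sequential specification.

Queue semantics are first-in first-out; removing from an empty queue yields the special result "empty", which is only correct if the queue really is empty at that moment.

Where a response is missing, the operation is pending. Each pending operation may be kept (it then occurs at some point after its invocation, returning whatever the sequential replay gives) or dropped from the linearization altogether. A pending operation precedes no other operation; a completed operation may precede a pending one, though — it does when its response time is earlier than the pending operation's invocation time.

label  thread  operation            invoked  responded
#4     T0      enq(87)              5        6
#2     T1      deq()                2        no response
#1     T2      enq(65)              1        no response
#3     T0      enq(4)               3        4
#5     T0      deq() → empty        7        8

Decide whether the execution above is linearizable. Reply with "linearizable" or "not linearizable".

not linearizable

through event 7 a valid linearization exists; event 8 (#5 responding at time 8) ends that
the completed operations (3 total) allow one real-time order; the queue replay rejects it
every completion of the 2 pending operations (#1, #2) was checked; none linearizes
one such order, #3, #4, #5 (pending dropped), breaks at step 3 where #5 deq() → empty is illegal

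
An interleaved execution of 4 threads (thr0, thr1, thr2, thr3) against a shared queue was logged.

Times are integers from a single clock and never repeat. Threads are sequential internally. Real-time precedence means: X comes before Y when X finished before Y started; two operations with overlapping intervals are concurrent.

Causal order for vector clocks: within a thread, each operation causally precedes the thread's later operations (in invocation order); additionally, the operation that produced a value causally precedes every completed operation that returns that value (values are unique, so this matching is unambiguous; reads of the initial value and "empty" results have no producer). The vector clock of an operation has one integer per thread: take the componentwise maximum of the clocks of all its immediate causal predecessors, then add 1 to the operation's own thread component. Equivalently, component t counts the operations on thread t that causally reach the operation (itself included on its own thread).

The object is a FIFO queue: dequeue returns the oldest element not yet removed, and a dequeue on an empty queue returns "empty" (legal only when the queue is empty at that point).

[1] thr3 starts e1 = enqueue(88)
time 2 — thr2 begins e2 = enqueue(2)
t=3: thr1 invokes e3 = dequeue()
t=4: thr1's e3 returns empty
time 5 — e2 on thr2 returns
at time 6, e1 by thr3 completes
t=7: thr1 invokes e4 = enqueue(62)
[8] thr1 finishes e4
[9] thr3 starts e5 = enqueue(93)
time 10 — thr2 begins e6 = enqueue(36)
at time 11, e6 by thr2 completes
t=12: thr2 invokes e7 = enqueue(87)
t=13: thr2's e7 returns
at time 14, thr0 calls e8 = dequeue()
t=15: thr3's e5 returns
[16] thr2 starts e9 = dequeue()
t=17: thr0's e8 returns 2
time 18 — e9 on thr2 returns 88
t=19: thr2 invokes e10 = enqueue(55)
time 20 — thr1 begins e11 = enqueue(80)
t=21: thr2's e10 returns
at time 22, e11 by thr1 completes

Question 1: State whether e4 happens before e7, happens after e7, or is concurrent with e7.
Answer: before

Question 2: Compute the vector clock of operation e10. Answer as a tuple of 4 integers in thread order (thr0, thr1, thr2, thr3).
Answer: (0, 0, 5, 1)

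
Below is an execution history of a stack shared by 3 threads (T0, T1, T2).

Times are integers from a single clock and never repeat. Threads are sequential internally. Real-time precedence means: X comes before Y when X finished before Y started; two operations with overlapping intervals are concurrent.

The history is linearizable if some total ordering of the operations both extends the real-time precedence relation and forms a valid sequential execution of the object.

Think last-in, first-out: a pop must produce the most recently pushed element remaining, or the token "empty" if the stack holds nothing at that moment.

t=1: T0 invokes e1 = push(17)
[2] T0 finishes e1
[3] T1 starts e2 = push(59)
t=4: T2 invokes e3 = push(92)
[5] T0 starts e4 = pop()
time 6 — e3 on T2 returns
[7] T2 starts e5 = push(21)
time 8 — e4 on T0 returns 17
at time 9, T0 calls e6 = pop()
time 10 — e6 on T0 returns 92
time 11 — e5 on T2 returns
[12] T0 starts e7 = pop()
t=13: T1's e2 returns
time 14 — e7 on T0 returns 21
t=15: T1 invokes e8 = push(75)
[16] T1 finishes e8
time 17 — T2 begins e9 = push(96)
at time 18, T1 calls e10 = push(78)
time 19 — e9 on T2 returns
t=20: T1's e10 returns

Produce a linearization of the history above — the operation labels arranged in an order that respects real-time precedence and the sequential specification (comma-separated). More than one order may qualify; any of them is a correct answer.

after step 1 (e1 push(17)): stack <17>
after step 2 (e4 pop() → 17): stack <>
after step 3 (e2 push(59)): stack <59>
after step 4 (e3 push(92)): stack <59,92>
after step 5 (e6 pop() → 92): stack <59>
after step 6 (e5 push(21)): stack <59,21>
after step 7 (e7 pop() → 21): stack <59>
after step 8 (e8 push(75)): stack <59,75>
after step 9 (e9 push(96)): stack <59,75,96>
after step 10 (e10 push(78)): stack <59,75,96,78>

e1, e4, e2, e3, e6, e5, e7, e8, e9, e10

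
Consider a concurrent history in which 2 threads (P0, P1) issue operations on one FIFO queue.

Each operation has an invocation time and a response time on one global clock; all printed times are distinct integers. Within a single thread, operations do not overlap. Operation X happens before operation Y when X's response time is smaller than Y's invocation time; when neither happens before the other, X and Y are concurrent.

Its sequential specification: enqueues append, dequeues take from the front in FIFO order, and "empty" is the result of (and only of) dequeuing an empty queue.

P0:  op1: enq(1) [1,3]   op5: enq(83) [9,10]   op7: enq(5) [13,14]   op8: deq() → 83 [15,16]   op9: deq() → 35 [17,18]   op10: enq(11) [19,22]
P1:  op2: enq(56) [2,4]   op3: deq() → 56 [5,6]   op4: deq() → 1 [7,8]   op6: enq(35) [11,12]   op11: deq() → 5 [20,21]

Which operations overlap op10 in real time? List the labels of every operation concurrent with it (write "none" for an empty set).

op11

concurrent with op10 ([19,22]): every op whose interval crosses 19..22
op1 [1,3]: before
op2 [2,4]: before
op3 [5,6]: before
op4 [7,8]: before
op5 [9,10]: before
op6 [11,12]: before
op7 [13,14]: before
op8 [15,16]: before
op9 [17,18]: before
op11 [20,21]: concurrent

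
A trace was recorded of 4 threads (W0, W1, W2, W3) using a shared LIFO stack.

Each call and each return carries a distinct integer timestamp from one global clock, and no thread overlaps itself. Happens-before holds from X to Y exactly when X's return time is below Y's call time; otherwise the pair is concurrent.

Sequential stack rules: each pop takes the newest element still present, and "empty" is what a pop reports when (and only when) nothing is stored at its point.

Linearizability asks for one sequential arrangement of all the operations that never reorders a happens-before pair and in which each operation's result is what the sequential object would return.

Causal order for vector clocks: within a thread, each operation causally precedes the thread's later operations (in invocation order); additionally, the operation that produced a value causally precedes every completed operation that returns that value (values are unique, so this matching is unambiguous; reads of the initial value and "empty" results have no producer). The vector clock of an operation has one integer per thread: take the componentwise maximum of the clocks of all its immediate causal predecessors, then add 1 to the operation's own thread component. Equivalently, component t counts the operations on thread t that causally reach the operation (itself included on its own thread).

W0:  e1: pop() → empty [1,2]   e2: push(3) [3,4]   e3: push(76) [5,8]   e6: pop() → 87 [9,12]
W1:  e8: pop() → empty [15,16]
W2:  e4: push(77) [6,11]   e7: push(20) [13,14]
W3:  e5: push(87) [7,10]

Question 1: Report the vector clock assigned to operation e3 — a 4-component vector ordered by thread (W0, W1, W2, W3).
Answer: (3, 0, 0, 0)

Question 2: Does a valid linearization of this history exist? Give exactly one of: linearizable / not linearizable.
the violation lands at event 16, e8's response at time 16: events 1..15 linearize, events 1..16 do not
8 completed operations, 12 real-time-consistent orders — every LIFO stack replay fails
sample order e1, e2, e3, e4, e5, e6, e7, e8 stalls at step 8 — e8 pop() → empty has no legal effect
sample order e1, e2, e3, e4, e6, e5, e7, e8 stalls at step 5 — e6 pop() → 87 has no legal effect

not linearizable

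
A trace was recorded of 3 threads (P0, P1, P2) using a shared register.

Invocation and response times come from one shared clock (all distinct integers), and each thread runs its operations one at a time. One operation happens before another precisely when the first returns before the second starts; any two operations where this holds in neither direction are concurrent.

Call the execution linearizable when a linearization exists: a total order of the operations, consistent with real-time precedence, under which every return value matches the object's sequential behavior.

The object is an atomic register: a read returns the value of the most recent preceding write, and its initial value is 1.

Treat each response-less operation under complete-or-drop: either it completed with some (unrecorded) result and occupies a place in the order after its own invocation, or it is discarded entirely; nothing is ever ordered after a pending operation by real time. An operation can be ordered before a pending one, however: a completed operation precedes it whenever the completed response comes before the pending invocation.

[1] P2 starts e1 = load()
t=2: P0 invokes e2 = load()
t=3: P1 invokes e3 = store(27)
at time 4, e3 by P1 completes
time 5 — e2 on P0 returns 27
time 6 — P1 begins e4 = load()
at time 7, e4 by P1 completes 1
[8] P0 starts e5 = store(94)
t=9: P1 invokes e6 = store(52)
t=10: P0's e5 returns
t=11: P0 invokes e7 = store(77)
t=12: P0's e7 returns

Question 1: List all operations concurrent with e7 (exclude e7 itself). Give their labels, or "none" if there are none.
e1, e6

e7 runs from 11 to 12; window-overlapping ops are concurrent
e1 [1,…): concurrent
e2 [2,5]: before
e3 [3,4]: before
e4 [6,7]: before
e5 [8,10]: before
e6 [9,…): concurrent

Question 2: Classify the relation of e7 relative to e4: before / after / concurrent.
after

e7 spans [11,12], e4 spans [6,7]
resp(e4)=7 < inv(e7)=11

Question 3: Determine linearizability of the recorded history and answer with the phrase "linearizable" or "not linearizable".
not linearizable

cut after 6 events: linearizable; cut after 7 events (e4 responds, time 7): not linearizable
no legal order exists: 2 real-time-consistent candidates over 3 completed register operations, all rejected
including or dropping the 1 pending operation (e1) in any combination fails
take e2, e3, e4 (pending dropped): step 1 already fails, because e2 load() → 27 cannot occur there
take e3, e2, e4 (pending dropped): step 3 already fails, because e4 load() → 1 cannot occur there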